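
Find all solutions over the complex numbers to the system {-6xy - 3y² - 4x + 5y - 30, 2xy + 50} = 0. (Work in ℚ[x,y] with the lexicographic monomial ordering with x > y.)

{(5, -5), (25/2 + 5*sqrt(10), 10/3 - 4*sqrt(10)/3), (25/2 - 5*sqrt(10), 10/3 + 4*sqrt(10)/3)}

Compute a lex Gröbner basis by Buchberger's algorithm.
f_1 = -6xy - 4x - 3y² + 5y - 30, LT = xy.
f_2 = 2xy + 50, LT = xy.

S(f_1,f_2): lcm = xy. S = ⅔x + ½y² - ⅚y - 20.
  reduce S modulo (f_1, f_2):
  remainder ⅔x + ½y² - ⅚y - 20 ≠ 0; add h_3 = ⅔x + ½y² - ⅚y - 20 to the basis.

S(f_1,h_3): lcm = xy. S = ⅔x - ¾y³ + 7/4y² + 175/6y + 5.
  reduce S modulo (f_1, f_2, h_3):
  remainder -¾y³ + 5/4y² + 30y + 25 ≠ 0; add h_4 = -¾y³ + 5/4y² + 30y + 25 to the basis.

The other S-polynomials (S(f_2,h_3), S(f_1,h_4), S(f_2,h_4), S(h_3,h_4)) all reduce to 0 modulo the current basis, so we have a Gröbner basis.
Inter-reduce: drop elements whose leading term is divisible by another's, tail-reduce, and make monic.
Reduced Gröbner basis: {x + ¾y² - 5/4y - 30, y³ - 5/3y² - 40y - 100/3}.

A lex Gröbner basis eliminates variables successively. Here y³ - 5/3y² - 40y - 100/3 depends only on y, with roots {-5, 10/3 - 4*sqrt(10)/3, 10/3 + 4*sqrt(10)/3}; lifting each root through the earlier basis elements recovers the full solutions.
  y = -5: the earlier basis element becomes x - 5 = 0, giving x = 5 — point (5, -5).
  y = 10/3 - 4*sqrt(10)/3: the earlier basis element becomes x - 5*sqrt(10) - 25/2 = 0, giving x = 25/2 + 5*sqrt(10) — point (25/2 + 5*sqrt(10), 10/3 - 4*sqrt(10)/3).
  y = 10/3 + 4*sqrt(10)/3: the earlier basis element becomes x - 25/2 + 5*sqrt(10) = 0, giving x = 25/2 - 5*sqrt(10) — point (25/2 - 5*sqrt(10), 10/3 + 4*sqrt(10)/3).
This is the nonlinear analogue of row-reducing a linear system.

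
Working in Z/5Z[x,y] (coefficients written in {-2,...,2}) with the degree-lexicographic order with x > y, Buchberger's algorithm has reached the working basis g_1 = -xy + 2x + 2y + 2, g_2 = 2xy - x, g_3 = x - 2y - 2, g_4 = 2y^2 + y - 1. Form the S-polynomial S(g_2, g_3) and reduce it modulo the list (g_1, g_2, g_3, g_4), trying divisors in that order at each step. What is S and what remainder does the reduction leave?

lcm(LM(g_2), LM(g_3)) = xy.
S = (lcm/LT(g_2))·g_2 − (lcm/LT(g_3))·g_3 = 2y^2 + 2x + 2y.
Reduce S modulo (g_1, g_2, g_3, g_4) in that order:
  leading term y^2: subtract (1)·g_4 from 2y^2 + 2x + 2y → 2x + y + 1
  leading term x: subtract (2)·g_3 from 2x + y + 1 → 0
The remainder is 0, so this S-polynomial contributes no new basis element.

S(g_2, g_3) = 2y^2 + 2x + 2y; remainder on division = 0.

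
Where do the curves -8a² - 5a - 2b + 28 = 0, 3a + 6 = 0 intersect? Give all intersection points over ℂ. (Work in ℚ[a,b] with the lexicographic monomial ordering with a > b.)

Compute a lex Gröbner basis by Buchberger's algorithm.
f_1 = -8a² - 5a - 2b + 28, LT = a².
f_2 = 3a + 6, LT = a.

S(f_1,f_2): lcm = a². S = -11/8a + ¼b - 7/2.
  leading term a: subtract (-11/24)·f_2 from -11/8a + ¼b - 7/2 → ¼b - ¾
  leading term b: no divisor's leading term divides it; move ¼b to the remainder.
  leading term 1: no divisor's leading term divides it; move -¾ to the remainder.
  remainder ¼b - ¾ ≠ 0; add h_3 = ¼b - ¾ to the basis.

The other S-polynomials (S(f_1,h_3), S(f_2,h_3)) all reduce to 0 modulo the current basis, so we have a Gröbner basis.
Inter-reduce: drop elements whose leading term is divisible by another's, tail-reduce, and make monic.
Reduced Gröbner basis: {a + 2, b - 3}.

A lex Gröbner basis eliminates variables successively. Here b - 3 depends only on b, with roots {3}; lifting each root through the earlier basis elements recovers the full solutions.
  b = 3: the earlier basis element becomes a + 2 = 0, giving a = -2 — point (-2, 3).
Check: every point annihilates each of the original generators.

{(-2, 3)}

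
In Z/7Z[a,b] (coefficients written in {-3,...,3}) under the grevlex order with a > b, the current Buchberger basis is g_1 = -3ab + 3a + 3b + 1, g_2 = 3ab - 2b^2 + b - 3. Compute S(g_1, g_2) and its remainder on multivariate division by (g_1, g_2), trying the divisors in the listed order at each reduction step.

lcm(LM(g_1), LM(g_2)) = ab.
S = (lcm/LT(g_1))·g_1 − (lcm/LT(g_2))·g_2 = 3b^2 - a + b + 3.
Reduce S modulo (g_1, g_2) in that order:
  leading term b^2: no divisor's leading term divides it; move 3b^2 to the remainder.
  leading term a: no divisor's leading term divides it; move -a to the remainder.
  leading term b: no divisor's leading term divides it; move b to the remainder.
  leading term 1: no divisor's leading term divides it; move 3 to the remainder.
The remainder 3b^2 - a + b + 3 is nonzero, so it would be added as the next basis element.

S(g_1, g_2) = 3b^2 - a + b + 3; remainder on division = 3b^2 - a + b + 3.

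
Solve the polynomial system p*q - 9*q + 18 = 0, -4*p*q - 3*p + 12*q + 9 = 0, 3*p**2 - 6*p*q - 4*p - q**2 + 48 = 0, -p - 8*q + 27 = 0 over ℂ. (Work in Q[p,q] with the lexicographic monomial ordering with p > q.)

{(3, 3)}

Compute a lex Gröbner basis by Buchberger's algorithm.
f_1 = p*q - 9*q + 18, LT = p*q.
f_2 = -4*p*q - 3*p + 12*q + 9, LT = p*q.
f_3 = 3*p**2 - 6*p*q - 4*p - q**2 + 48, LT = p**2.
f_4 = -p - 8*q + 27, LT = p.

S(f_1,f_3): lcm = p**2*q. S = 2*p*q**2 - 23/3*p*q + 18*p + 1/3*q**3 - 16*q.
  leading term p*q**2: subtract (2*q)·f_1 from 2*p*q**2 - 23/3*p*q + 18*p + 1/3*q**3 - 16*q → -23/3*p*q + 18*p + 1/3*q**3 + 18*q**2 - 52*q
  leading term p*q: subtract (-23/3)·f_1 from -23/3*p*q + 18*p + 1/3*q**3 + 18*q**2 - 52*q → 18*p + 1/3*q**3 + 18*q**2 - 121*q + 138
  leading term p: subtract (-18)·f_4 from 18*p + 1/3*q**3 + 18*q**2 - 121*q + 138 → 1/3*q**3 + 18*q**2 - 265*q + 624
  leading term q**3: no divisor's leading term divides it; move 1/3*q**3 to the remainder.
  leading term q**2: no divisor's leading term divides it; move 18*q**2 to the remainder.
  leading term q: no divisor's leading term divides it; move -265*q to the remainder.
  leading term 1: no divisor's leading term divides it; move 624 to the remainder.
  remainder 1/3*q**3 + 18*q**2 - 265*q + 624 ≠ 0; add h_5 = 1/3*q**3 + 18*q**2 - 265*q + 624 to the basis.

S(f_1,f_4): lcm = p*q. S = -8*q**2 + 18*q + 18.
  leading term q**2: no divisor's leading term divides it; move -8*q**2 to the remainder.
  leading term q: no divisor's leading term divides it; move 18*q to the remainder.
  leading term 1: no divisor's leading term divides it; move 18 to the remainder.
  remainder -8*q**2 + 18*q + 18 ≠ 0; add h_6 = -8*q**2 + 18*q + 18 to the basis.

S(f_2,f_3): lcm = p**2*q. S = 3/4*p**2 + 2*p*q**2 - 5/3*p*q - 9/4*p + 1/3*q**3 - 16*q.
  leading term p**2: subtract (1/4)·f_3 from 3/4*p**2 + 2*p*q**2 - 5/3*p*q - 9/4*p + 1/3*q**3 - 16*q → 2*p*q**2 - 1/6*p*q - 5/4*p + 1/3*q**3 + 1/4*q**2 - 16*q - 12
  leading term p*q**2: subtract (2*q)·f_1 from 2*p*q**2 - 1/6*p*q - 5/4*p + 1/3*q**3 + 1/4*q**2 - 16*q - 12 → -1/6*p*q - 5/4*p + 1/3*q**3 + 73/4*q**2 - 52*q - 12
  leading term p*q: subtract (-1/6)·f_1 from -1/6*p*q - 5/4*p + 1/3*q**3 + 73/4*q**2 - 52*q - 12 → -5/4*p + 1/3*q**3 + 73/4*q**2 - 107/2*q - 9
  leading term p: subtract (5/4)·f_4 from -5/4*p + 1/3*q**3 + 73/4*q**2 - 107/2*q - 9 → 1/3*q**3 + 73/4*q**2 - 87/2*q - 171/4
  leading term q**3: subtract (1)·h_5 from 1/3*q**3 + 73/4*q**2 - 87/2*q - 171/4 → 1/4*q**2 + 443/2*q - 2667/4
  leading term q**2: subtract (-1/32)·h_6 from 1/4*q**2 + 443/2*q - 2667/4 → 3553/16*q - 10659/16
  leading term q: no divisor's leading term divides it; move 3553/16*q to the remainder.
  leading term 1: no divisor's leading term divides it; move -10659/16 to the remainder.
  remainder 3553/16*q - 10659/16 ≠ 0; add h_7 = 3553/16*q - 10659/16 to the basis.

The other S-polynomials (S(f_1,f_2), S(f_2,f_4), S(f_3,f_4), S(f_1,h_5), S(f_2,h_5), S(f_3,h_5), S(f_4,h_5), S(f_1,h_6), S(f_2,h_6), S(f_3,h_6), S(f_4,h_6), S(h_5,h_6), S(f_1,h_7), S(f_2,h_7), S(f_3,h_7), S(f_4,h_7), S(h_5,h_7), S(h_6,h_7)) all reduce to 0 modulo the current basis, so we have a Gröbner basis.
Inter-reduce: drop elements whose leading term is divisible by another's, tail-reduce, and make monic.
Reduced Gröbner basis: {p - 3, q - 3}.

Since the basis is lex-ordered, q - 3 is univariate in q. Its roots are {3}. Back-substituting each root into the other basis elements fixes the other coordinates.
  q = 3: the earlier basis element becomes p - 3 = 0, giving p = 3 — point (3, 3).
Each listed point satisfies every original equation (direct substitution).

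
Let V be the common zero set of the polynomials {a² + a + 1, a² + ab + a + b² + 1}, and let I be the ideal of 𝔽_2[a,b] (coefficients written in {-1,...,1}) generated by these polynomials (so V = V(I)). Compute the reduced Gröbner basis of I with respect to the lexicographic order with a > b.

G = {a² + a + 1, ab + b², b³ + b² + b}

This is the nonlinear analogue of row-reducing a linear system.

f_1 = a² + a + 1, LT = a².
f_2 = a² + ab + a + b² + 1, LT = a².

S(f_1,f_2): lcm = a². S = ab + b².
  leading term ab: no divisor's leading term divides it; move ab to the remainder.
  leading term b²: no divisor's leading term divides it; move b² to the remainder.
  remainder ab + b² ≠ 0; add g_3 = ab + b² to the basis.

S(f_1,g_3): lcm = a²b. S = ab² + ab + b.
  leading term ab²: subtract (b)·g_3 from ab² + ab + b → ab + b³ + b
  leading term ab: subtract (1)·g_3 from ab + b³ + b → b³ + b² + b
  leading term b³: no divisor's leading term divides it; move b³ to the remainder.
  leading term b²: no divisor's leading term divides it; move b² to the remainder.
  leading term b: no divisor's leading term divides it; move b to the remainder.
  remainder b³ + b² + b ≠ 0; add g_4 = b³ + b² + b to the basis.

The other S-polynomials (S(f_2,g_3), S(f_1,g_4), S(f_2,g_4), S(g_3,g_4)) all reduce to 0 modulo the current basis, so we have a Gröbner basis.
Inter-reduce: drop elements whose leading term is divisible by another's, tail-reduce, and make monic.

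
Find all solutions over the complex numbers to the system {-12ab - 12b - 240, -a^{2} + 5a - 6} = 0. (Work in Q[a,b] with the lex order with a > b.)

{(2, -20/3), (3, -5)}

Compute a lex Gröbner basis by Buchberger's algorithm.
f_1 = -12ab - 12b - 240, LT = ab.
f_2 = -a^{2} + 5a - 6, LT = a^{2}.

S(f_1,f_2): lcm = a^{2}b. S = 6ab + 20a - 6b.
  leading term ab: subtract (-\tfrac{1}{2})·f_1 from 6ab + 20a - 6b → 20a - 12b - 120
  leading term a: no divisor's leading term divides it; move 20a to the remainder.
  leading term b: no divisor's leading term divides it; move -12b to the remainder.
  leading term 1: no divisor's leading term divides it; move -120 to the remainder.
  remainder 20a - 12b - 120 ≠ 0; add h_3 = 20a - 12b - 120 to the basis.

S(f_1,h_3): lcm = ab. S = \tfrac{3}{5}b^{2} + 7b + 20.
  leading term b^{2}: no divisor's leading term divides it; move \tfrac{3}{5}b^{2} to the remainder.
  leading term b: no divisor's leading term divides it; move 7b to the remainder.
  leading term 1: no divisor's leading term divides it; move 20 to the remainder.
  remainder \tfrac{3}{5}b^{2} + 7b + 20 ≠ 0; add h_4 = \tfrac{3}{5}b^{2} + 7b + 20 to the basis.

S(f_2,h_3): lcm = a^{2}. S = \tfrac{3}{5}ab + a + 6.
  leading term ab: subtract (-\tfrac{1}{20})·f_1 from \tfrac{3}{5}ab + a + 6 → a - \tfrac{3}{5}b - 6
  leading term a: subtract (\tfrac{1}{20})·h_3 from a - \tfrac{3}{5}b - 6 → 0
  remainder 0.

S(f_1,h_4): lcm = ab^{2}. S = -\tfrac{35}{3}ab - \tfrac{100}{3}a + b^{2} + 20b.
  leading term ab: subtract (\tfrac{35}{36})·f_1 from -\tfrac{35}{3}ab - \tfrac{100}{3}a + b^{2} + 20b → -\tfrac{100}{3}a + b^{2} + \tfrac{95}{3}b + \tfrac{700}{3}
  leading term a: subtract (-\tfrac{5}{3})·h_3 from -\tfrac{100}{3}a + b^{2} + \tfrac{95}{3}b + \tfrac{700}{3} → b^{2} + \tfrac{35}{3}b + \tfrac{100}{3}
  leading term b^{2}: subtract (\tfrac{5}{3})·h_4 from b^{2} + \tfrac{35}{3}b + \tfrac{100}{3} → 0
  remainder 0.

S(f_2,h_4): leading monomials are coprime, so the S-polynomial reduces to 0 (Buchberger's first criterion).
S(h_3,h_4): leading monomials are coprime, so the S-polynomial reduces to 0 (Buchberger's first criterion).
Every S-polynomial of the final basis reduces to 0, so we have a Gröbner basis.
Inter-reduce: drop elements whose leading term is divisible by another's, tail-reduce, and make monic.
Reduced Gröbner basis: {a - \tfrac{3}{5}b - 6, b^{2} + \tfrac{35}{3}b + \tfrac{100}{3}}.

The lex basis is triangular: the last element involves only b. Solving b^{2} + \tfrac{35}{3}b + \tfrac{100}{3} = 0 gives b ∈ {-20/3, -5}; substituting each value into the earlier elements determines the remaining variables.
  b = -20/3: the earlier basis element becomes a - 2 = 0, giving a = 2 — point (2, -20/3).
  b = -5: the earlier basis element becomes a - 3 = 0, giving a = 3 — point (3, -5).
Substituting each solution back into the original system confirms all equations vanish.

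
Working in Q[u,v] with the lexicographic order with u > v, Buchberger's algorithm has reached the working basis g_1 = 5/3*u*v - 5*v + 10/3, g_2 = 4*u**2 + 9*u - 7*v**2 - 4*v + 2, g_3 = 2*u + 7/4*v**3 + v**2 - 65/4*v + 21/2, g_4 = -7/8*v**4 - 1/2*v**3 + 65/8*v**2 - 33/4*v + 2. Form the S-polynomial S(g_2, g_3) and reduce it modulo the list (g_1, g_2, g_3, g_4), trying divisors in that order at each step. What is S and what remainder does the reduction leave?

S(g_2, g_3) = -7/8*u*v**3 - 1/2*u*v**2 + 65/8*u*v - 3*u - 7/4*v**2 - v + 1/2; remainder on division = 0.

lcm(LM(g_2), LM(g_3)) = u**2.
S = (lcm/LT(g_2))·g_2 − (lcm/LT(g_3))·g_3 = -7/8*u*v**3 - 1/2*u*v**2 + 65/8*u*v - 3*u - 7/4*v**2 - v + 1/2.
Reduce S modulo (g_1, g_2, g_3, g_4) in that order:
  leading term u*v**3: subtract (-21/40*v**2)·g_1 from -7/8*u*v**3 - 1/2*u*v**2 + 65/8*u*v - 3*u - 7/4*v**2 - v + 1/2 → -1/2*u*v**2 + 65/8*u*v - 3*u - 21/8*v**3 - v + 1/2
  leading term u*v**2: subtract (-3/10*v)·g_1 from -1/2*u*v**2 + 65/8*u*v - 3*u - 21/8*v**3 - v + 1/2 → 65/8*u*v - 3*u - 21/8*v**3 - 3/2*v**2 + 1/2
  leading term u*v: subtract (39/8)·g_1 from 65/8*u*v - 3*u - 21/8*v**3 - 3/2*v**2 + 1/2 → -3*u - 21/8*v**3 - 3/2*v**2 + 195/8*v - 63/4
  leading term u: subtract (-3/2)·g_3 from -3*u - 21/8*v**3 - 3/2*v**2 + 195/8*v - 63/4 → 0
The remainder is 0, so this S-polynomial contributes no new basis element.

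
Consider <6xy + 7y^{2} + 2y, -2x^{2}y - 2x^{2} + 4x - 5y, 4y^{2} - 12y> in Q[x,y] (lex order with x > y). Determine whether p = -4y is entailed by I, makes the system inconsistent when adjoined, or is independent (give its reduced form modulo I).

-4y lies in I (it reduces to 0).

First compute the reduced Gröbner basis of I by Buchberger's algorithm.
f_1 = 6xy + 7y^{2} + 2y, LT = xy.
f_2 = -2x^{2}y - 2x^{2} + 4x - 5y, LT = x^{2}y.
f_3 = 4y^{2} - 12y, LT = y^{2}.

S(f_1,f_2): lcm = x^{2}y. S = -x^{2} + \tfrac{7}{6}xy^{2} + \tfrac{1}{3}xy + 2x - \tfrac{5}{2}y.
  leading term x^{2}: no divisor's leading term divides it; move -x^{2} to the remainder.
  leading term xy^{2}: subtract (\tfrac{7}{36}y)·f_1 from \tfrac{7}{6}xy^{2} + \tfrac{1}{3}xy + 2x - \tfrac{5}{2}y → \tfrac{1}{3}xy + 2x - \tfrac{49}{36}y^{3} - \tfrac{7}{18}y^{2} - \tfrac{5}{2}y
  leading term xy: subtract (\tfrac{1}{18})·f_1 from \tfrac{1}{3}xy + 2x - \tfrac{49}{36}y^{3} - \tfrac{7}{18}y^{2} - \tfrac{5}{2}y → 2x - \tfrac{49}{36}y^{3} - \tfrac{7}{9}y^{2} - \tfrac{47}{18}y
  leading term x: no divisor's leading term divides it; move 2x to the remainder.
  leading term y^{3}: subtract (-\tfrac{49}{144}y)·f_3 from -\tfrac{49}{36}y^{3} - \tfrac{7}{9}y^{2} - \tfrac{47}{18}y → -\tfrac{175}{36}y^{2} - \tfrac{47}{18}y
  leading term y^{2}: subtract (-\tfrac{175}{144})·f_3 from -\tfrac{175}{36}y^{2} - \tfrac{47}{18}y → -\tfrac{619}{36}y
  leading term y: no divisor's leading term divides it; move -\tfrac{619}{36}y to the remainder.
  remainder -x^{2} + 2x - \tfrac{619}{36}y ≠ 0; add h_4 = -x^{2} + 2x - \tfrac{619}{36}y to the basis.

S(f_2,f_3): lcm = x^{2}y^{2}. S = 4x^{2}y - 2xy + \tfrac{5}{2}y^{2}.
  leading term x^{2}y: subtract (\tfrac{2}{3}x)·f_1 from 4x^{2}y - 2xy + \tfrac{5}{2}y^{2} → -\tfrac{14}{3}xy^{2} - \tfrac{10}{3}xy + \tfrac{5}{2}y^{2}
  leading term xy^{2}: subtract (-\tfrac{7}{9}y)·f_1 from -\tfrac{14}{3}xy^{2} - \tfrac{10}{3}xy + \tfrac{5}{2}y^{2} → -\tfrac{10}{3}xy + \tfrac{49}{9}y^{3} + \tfrac{73}{18}y^{2}
  leading term xy: subtract (-\tfrac{5}{9})·f_1 from -\tfrac{10}{3}xy + \tfrac{49}{9}y^{3} + \tfrac{73}{18}y^{2} → \tfrac{49}{9}y^{3} + \tfrac{143}{18}y^{2} + \tfrac{10}{9}y
  leading term y^{3}: subtract (\tfrac{49}{36}y)·f_3 from \tfrac{49}{9}y^{3} + \tfrac{143}{18}y^{2} + \tfrac{10}{9}y → \tfrac{437}{18}y^{2} + \tfrac{10}{9}y
  leading term y^{2}: subtract (\tfrac{437}{72})·f_3 from \tfrac{437}{18}y^{2} + \tfrac{10}{9}y → \tfrac{1331}{18}y
  leading term y: no divisor's leading term divides it; move \tfrac{1331}{18}y to the remainder.
  remainder \tfrac{1331}{18}y ≠ 0; add h_5 = \tfrac{1331}{18}y to the basis.

The other S-polynomials (S(f_1,f_3), S(f_1,h_4), S(f_2,h_4), S(f_3,h_4), S(f_1,h_5), S(f_2,h_5), S(f_3,h_5), S(h_4,h_5)) all reduce to 0 modulo the current basis, so we have a Gröbner basis.
Inter-reduce: drop elements whose leading term is divisible by another's, tail-reduce, and make monic.
Reduced Gröbner basis: {x^{2} - 2x, y}.
Label its elements g_1 = x^{2} - 2x, g_2 = y.

Reduce p = -4y modulo G:
  leading term y: subtract (-4)·g_2 from -4y → 0
  normal form = 0.
Since the normal form is 0, p ∈ I.

The remainder on division by a Gröbner basis is unique — it is the normal form.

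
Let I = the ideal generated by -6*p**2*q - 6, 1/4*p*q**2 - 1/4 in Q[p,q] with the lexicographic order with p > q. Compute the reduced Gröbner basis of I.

G = {p + q, q**3 + 1}

f_1 = -6*p**2*q - 6, LT = p**2*q.
f_2 = 1/4*p*q**2 - 1/4, LT = p*q**2.

S(f_1,f_2): lcm = p**2*q**2. S = p + q.
  leading term p: no divisor's leading term divides it; move p to the remainder.
  leading term q: no divisor's leading term divides it; move q to the remainder.
  remainder p + q ≠ 0; add g_3 = p + q to the basis.

S(f_2,g_3): lcm = p*q**2. S = -q**3 - 1.
  leading term q**3: no divisor's leading term divides it; move -q**3 to the remainder.
  leading term 1: no divisor's leading term divides it; move -1 to the remainder.
  remainder -q**3 - 1 ≠ 0; add g_4 = -q**3 - 1 to the basis.

The other S-polynomials (S(f_1,g_3), S(f_1,g_4), S(f_2,g_4), S(g_3,g_4)) all reduce to 0 modulo the current basis, so we have a Gröbner basis.
Inter-reduce: drop elements whose leading term is divisible by another's, tail-reduce, and make monic.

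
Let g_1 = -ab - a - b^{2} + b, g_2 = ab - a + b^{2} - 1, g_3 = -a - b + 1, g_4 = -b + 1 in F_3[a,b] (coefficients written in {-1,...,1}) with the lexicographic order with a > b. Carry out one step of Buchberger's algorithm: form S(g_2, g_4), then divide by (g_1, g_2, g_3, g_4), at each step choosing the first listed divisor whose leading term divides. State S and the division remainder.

S(g_2, g_4) = b^{2} - 1; remainder on division = 0.

lcm(LM(g_2), LM(g_4)) = ab.
S = (lcm/LT(g_2))·g_2 − (lcm/LT(g_4))·g_4 = b^{2} - 1.
Reduce S modulo (g_1, g_2, g_3, g_4) in that order:
  leading term b^{2}: subtract (-b)·g_4 from b^{2} - 1 → b - 1
  leading term b: subtract (-1)·g_4 from b - 1 → 0
The remainder is 0, so this S-polynomial contributes no new basis element.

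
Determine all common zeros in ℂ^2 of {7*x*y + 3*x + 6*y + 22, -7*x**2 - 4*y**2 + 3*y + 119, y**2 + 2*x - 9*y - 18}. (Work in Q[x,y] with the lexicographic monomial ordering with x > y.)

Compute a lex Gröbner basis by Buchberger's algorithm.
f_1 = 7*x*y + 3*x + 6*y + 22, LT = x*y.
f_2 = -7*x**2 - 4*y**2 + 3*y + 119, LT = x**2.
f_3 = 2*x + y**2 - 9*y - 18, LT = x.

S(f_1,f_2): lcm = x**2*y. S = 3/7*x**2 + 6/7*x*y + 22/7*x - 4/7*y**3 + 3/7*y**2 + 17*y.
  leading term x**2: subtract (-3/49)·f_2 from 3/7*x**2 + 6/7*x*y + 22/7*x - 4/7*y**3 + 3/7*y**2 + 17*y → 6/7*x*y + 22/7*x - 4/7*y**3 + 9/49*y**2 + 842/49*y + 51/7
  leading term x*y: subtract (6/49)·f_1 from 6/7*x*y + 22/7*x - 4/7*y**3 + 9/49*y**2 + 842/49*y + 51/7 → 136/49*x - 4/7*y**3 + 9/49*y**2 + 806/49*y + 225/49
  leading term x: subtract (68/49)·f_3 from 136/49*x - 4/7*y**3 + 9/49*y**2 + 806/49*y + 225/49 → -4/7*y**3 - 59/49*y**2 + 1418/49*y + 207/7
  leading term y**3: no divisor's leading term divides it; move -4/7*y**3 to the remainder.
  leading term y**2: no divisor's leading term divides it; move -59/49*y**2 to the remainder.
  leading term y: no divisor's leading term divides it; move 1418/49*y to the remainder.
  leading term 1: no divisor's leading term divides it; move 207/7 to the remainder.
  remainder -4/7*y**3 - 59/49*y**2 + 1418/49*y + 207/7 ≠ 0; add h_4 = -4/7*y**3 - 59/49*y**2 + 1418/49*y + 207/7 to the basis.

S(f_1,f_3): lcm = x*y. S = 3/7*x - 1/2*y**3 + 9/2*y**2 + 69/7*y + 22/7.
  leading term x: subtract (3/14)·f_3 from 3/7*x - 1/2*y**3 + 9/2*y**2 + 69/7*y + 22/7 → -1/2*y**3 + 30/7*y**2 + 165/14*y + 7
  leading term y**3: subtract (7/8)·h_4 from -1/2*y**3 + 30/7*y**2 + 165/14*y + 7 → 299/56*y**2 - 379/28*y - 151/8
  leading term y**2: no divisor's leading term divides it; move 299/56*y**2 to the remainder.
  leading term y: no divisor's leading term divides it; move -379/28*y to the remainder.
  leading term 1: no divisor's leading term divides it; move -151/8 to the remainder.
  remainder 299/56*y**2 - 379/28*y - 151/8 ≠ 0; add h_5 = 299/56*y**2 - 379/28*y - 151/8 to the basis.

S(f_2,f_3): lcm = x**2. S = -1/2*x*y**2 + 9/2*x*y + 9*x + 4/7*y**2 - 3/7*y - 17.
  leading term x*y**2: subtract (-1/14*y)·f_1 from -1/2*x*y**2 + 9/2*x*y + 9*x + 4/7*y**2 - 3/7*y - 17 → 33/7*x*y + 9*x + y**2 + 8/7*y - 17
  leading term x*y: subtract (33/49)·f_1 from 33/7*x*y + 9*x + y**2 + 8/7*y - 17 → 342/49*x + y**2 - 142/49*y - 1559/49
  leading term x: subtract (171/49)·f_3 from 342/49*x + y**2 - 142/49*y - 1559/49 → -122/49*y**2 + 1397/49*y + 31
  leading term y**2: subtract (-976/2093)·h_5 from -122/49*y**2 + 1397/49*y + 31 → 46461/2093*y + 46461/2093
  leading term y: no divisor's leading term divides it; move 46461/2093*y to the remainder.
  leading term 1: no divisor's leading term divides it; move 46461/2093 to the remainder.
  remainder 46461/2093*y + 46461/2093 ≠ 0; add h_6 = 46461/2093*y + 46461/2093 to the basis.

S(f_1,h_4): lcm = x*y**3. S = -47/28*x*y**2 + 709/14*x*y + 207/4*x + 6/7*y**3 + 22/7*y**2.
  leading term x*y**2: subtract (-47/196*y)·f_1 from -47/28*x*y**2 + 709/14*x*y + 207/4*x + 6/7*y**3 + 22/7*y**2 → 10067/196*x*y + 207/4*x + 6/7*y**3 + 449/98*y**2 + 517/98*y
  leading term x*y: subtract (10067/1372)·f_1 from 10067/196*x*y + 207/4*x + 6/7*y**3 + 449/98*y**2 + 517/98*y → 10200/343*x + 6/7*y**3 + 449/98*y**2 - 13291/343*y - 110737/686
  leading term x: subtract (5100/343)·f_3 from 10200/343*x + 6/7*y**3 + 449/98*y**2 - 13291/343*y - 110737/686 → 6/7*y**3 - 7057/686*y**2 + 32609/343*y + 1487/14
  leading term y**3: subtract (-3/2)·h_4 from 6/7*y**3 - 7057/686*y**2 + 32609/343*y + 1487/14 → -4148/343*y**2 + 47498/343*y + 1054/7
  leading term y**2: subtract (-33184/14651)·h_5 from -4148/343*y**2 + 47498/343*y + 1054/7 → 1579674/14651*y + 1579674/14651
  leading term y: subtract (34/7)·h_6 from 1579674/14651*y + 1579674/14651 → 0
  remainder 0.

S(f_2,h_4): leading monomials are coprime, so the S-polynomial reduces to 0 (Buchberger's first criterion).
S(f_3,h_4): leading monomials are coprime, so the S-polynomial reduces to 0 (Buchberger's first criterion).
S(f_1,h_5): lcm = x*y**2. S = 6203/2093*x*y + 1057/299*x + 6/7*y**2 + 22/7*y.
  leading term x*y: subtract (6203/14651)·f_1 from 6203/2093*x*y + 1057/299*x + 6/7*y**2 + 22/7*y → 33184/14651*x + 6/7*y**2 + 8828/14651*y - 136466/14651
  leading term x: subtract (16592/14651)·f_3 from 33184/14651*x + 6/7*y**2 + 8828/14651*y - 136466/14651 → -4034/14651*y**2 + 158156/14651*y + 3310/299
  leading term y**2: subtract (-32272/625807)·h_5 from -4034/14651*y**2 + 158156/14651*y + 3310/299 → 6318696/625807*y + 6318696/625807
  leading term y: subtract (136/299)·h_6 from 6318696/625807*y + 6318696/625807 → 0
  remainder 0.

S(f_2,h_5): leading monomials are coprime, so the S-polynomial reduces to 0 (Buchberger's first criterion).
S(f_3,h_5): leading monomials are coprime, so the S-polynomial reduces to 0 (Buchberger's first criterion).
S(h_4,h_5): lcm = y**3. S = 38865/8372*y**2 - 197193/4186*y - 207/4.
  leading term y**2: subtract (77730/89401)·h_5 from 38865/8372*y**2 - 197193/4186*y - 207/4 → -3159348/89401*y - 3159348/89401
  leading term y: subtract (-476/299)·h_6 from -3159348/89401*y - 3159348/89401 → 0
  remainder 0.

S(f_1,h_6): lcm = x*y. S = -4/7*x + 6/7*y + 22/7.
  leading term x: subtract (-2/7)·f_3 from -4/7*x + 6/7*y + 22/7 → 2/7*y**2 - 12/7*y - 2
  leading term y**2: subtract (16/299)·h_5 from 2/7*y**2 - 12/7*y - 2 → -296/299*y - 296/299
  leading term y: subtract (-2072/46461)·h_6 from -296/299*y - 296/299 → 0
  remainder 0.

S(f_2,h_6): leading monomials are coprime, so the S-polynomial reduces to 0 (Buchberger's first criterion).
S(f_3,h_6): leading monomials are coprime, so the S-polynomial reduces to 0 (Buchberger's first criterion).
S(h_4,h_6): lcm = y**3. S = 31/28*y**2 - 709/14*y - 207/4.
  leading term y**2: subtract (62/299)·h_5 from 31/28*y**2 - 709/14*y - 207/4 → -14303/299*y - 14303/299
  leading term y: subtract (-100121/46461)·h_6 from -14303/299*y - 14303/299 → 0
  remainder 0.

S(h_5,h_6): lcm = y**2. S = -1057/299*y - 1057/299.
  leading term y: subtract (-7399/46461)·h_6 from -1057/299*y - 1057/299 → 0
  remainder 0.

Every S-polynomial of the final basis reduces to 0, so we have a Gröbner basis.
Inter-reduce: drop elements whose leading term is divisible by another's, tail-reduce, and make monic.
Reduced Gröbner basis: {x - 4, y + 1}.

A lex Gröbner basis eliminates variables successively. Here y + 1 depends only on y, with roots {-1}; lifting each root through the earlier basis elements recovers the full solutions.
  y = -1: the earlier basis element becomes x - 4 = 0, giving x = 4 — point (4, -1).
Each listed point satisfies every original equation (direct substitution).
Zero-dimensionality of the ideal guarantees finitely many solutions over ℂ.

{(4, -1)}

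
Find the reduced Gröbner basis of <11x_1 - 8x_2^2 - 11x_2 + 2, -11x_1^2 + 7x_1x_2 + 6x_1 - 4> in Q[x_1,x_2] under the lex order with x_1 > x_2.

G = {x_1 - 8/11x_2^2 - x_2 + 2/11, x_2^4 + 15/8x_2^3 - 9/16x_2^2 - 3/2x_2 + 15/16}

f_1 = 11x_1 - 8x_2^2 - 11x_2 + 2, LT = x_1.
f_2 = -11x_1^2 + 7x_1x_2 + 6x_1 - 4, LT = x_1^2.

S(f_1,f_2): lcm = x_1^2. S = -8/11x_1x_2^2 - 4/11x_1x_2 + 8/11x_1 - 4/11.
  leading term x_1x_2^2: subtract (-8/121x_2^2)·f_1 from -8/11x_1x_2^2 - 4/11x_1x_2 + 8/11x_1 - 4/11 → -4/11x_1x_2 + 8/11x_1 - 64/121x_2^4 - 8/11x_2^3 + 16/121x_2^2 - 4/11
  leading term x_1x_2: subtract (-4/121x_2)·f_1 from -4/11x_1x_2 + 8/11x_1 - 64/121x_2^4 - 8/11x_2^3 + 16/121x_2^2 - 4/11 → 8/11x_1 - 64/121x_2^4 - 120/121x_2^3 - 28/121x_2^2 + 8/121x_2 - 4/11
  leading term x_1: subtract (8/121)·f_1 from 8/11x_1 - 64/121x_2^4 - 120/121x_2^3 - 28/121x_2^2 + 8/121x_2 - 4/11 → -64/121x_2^4 - 120/121x_2^3 + 36/121x_2^2 + 96/121x_2 - 60/121
  leading term x_2^4: no divisor's leading term divides it; move -64/121x_2^4 to the remainder.
  leading term x_2^3: no divisor's leading term divides it; move -120/121x_2^3 to the remainder.
  leading term x_2^2: no divisor's leading term divides it; move 36/121x_2^2 to the remainder.
  leading term x_2: no divisor's leading term divides it; move 96/121x_2 to the remainder.
  leading term 1: no divisor's leading term divides it; move -60/121 to the remainder.
  remainder -64/121x_2^4 - 120/121x_2^3 + 36/121x_2^2 + 96/121x_2 - 60/121 ≠ 0; add g_3 = -64/121x_2^4 - 120/121x_2^3 + 36/121x_2^2 + 96/121x_2 - 60/121 to the basis.

S(f_1,g_3): leading monomials are coprime, so the S-polynomial reduces to 0 (Buchberger's first criterion).
S(f_2,g_3): leading monomials are coprime, so the S-polynomial reduces to 0 (Buchberger's first criterion).
Every S-polynomial of the final basis reduces to 0, so we have a Gröbner basis.
Inter-reduce: drop elements whose leading term is divisible by another's, tail-reduce, and make monic.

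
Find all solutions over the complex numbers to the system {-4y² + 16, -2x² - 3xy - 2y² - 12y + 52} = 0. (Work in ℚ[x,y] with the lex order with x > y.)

Compute a lex Gröbner basis by Buchberger's algorithm.
f_1 = -4y² + 16, LT = y².
f_2 = -2x² - 3xy - 2y² - 12y + 52, LT = x².

S(f_1,f_2): leading monomials are coprime, so the S-polynomial reduces to 0 (Buchberger's first criterion).
Every S-polynomial of the final basis reduces to 0, so we have a Gröbner basis.
Inter-reduce: drop elements whose leading term is divisible by another's, tail-reduce, and make monic.
Reduced Gröbner basis: {x² + 3/2xy + 6y - 22, y² - 4}.

A lex Gröbner basis eliminates variables successively. Here y² - 4 depends only on y, with roots {-2, 2}; lifting each root through the earlier basis elements recovers the full solutions.
  y = -2: the earlier basis element becomes x² - 3x - 34 = 0, giving x = 3/2 - sqrt(145)/2, 3/2 + sqrt(145)/2 — points (3/2 - sqrt(145)/2, -2), (3/2 + sqrt(145)/2, -2).
  y = 2: the earlier basis element becomes x² + 3x - 10 = 0, giving x = -5, 2 — points (-5, 2), (2, 2).
Substituting each solution back into the original system confirms all equations vanish.

{(3/2 - sqrt(145)/2, -2), (3/2 + sqrt(145)/2, -2), (-5, 2), (2, 2)}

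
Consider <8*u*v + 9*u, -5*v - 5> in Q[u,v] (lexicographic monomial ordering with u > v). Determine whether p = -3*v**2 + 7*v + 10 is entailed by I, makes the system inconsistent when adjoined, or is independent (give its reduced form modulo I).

First compute the reduced Gröbner basis of I by Buchberger's algorithm.
f_1 = 8*u*v + 9*u, LT = u*v.
f_2 = -5*v - 5, LT = v.

S(f_1,f_2): lcm = u*v. S = 1/8*u.
  leading term u: no divisor's leading term divides it; move 1/8*u to the remainder.
  remainder 1/8*u ≠ 0; add h_3 = 1/8*u to the basis.

S(f_1,h_3): lcm = u*v. S = 9/8*u.
  leading term u: subtract (9)·h_3 from 9/8*u → 0
  remainder 0.

S(f_2,h_3): leading monomials are coprime, so the S-polynomial reduces to 0 (Buchberger's first criterion).
Every S-polynomial of the final basis reduces to 0, so we have a Gröbner basis.
Inter-reduce: drop elements whose leading term is divisible by another's, tail-reduce, and make monic.
Reduced Gröbner basis: {u, v + 1}.
Label its elements g_1 = u, g_2 = v + 1.

Reduce p = -3*v**2 + 7*v + 10 modulo G:
  leading term v**2: subtract (-3*v)·g_2 from -3*v**2 + 7*v + 10 → 10*v + 10
  leading term v: subtract (10)·g_2 from 10*v + 10 → 0
  normal form = 0.
Since the normal form is 0, p ∈ I.

-3*v**2 + 7*v + 10 lies in I (it reduces to 0).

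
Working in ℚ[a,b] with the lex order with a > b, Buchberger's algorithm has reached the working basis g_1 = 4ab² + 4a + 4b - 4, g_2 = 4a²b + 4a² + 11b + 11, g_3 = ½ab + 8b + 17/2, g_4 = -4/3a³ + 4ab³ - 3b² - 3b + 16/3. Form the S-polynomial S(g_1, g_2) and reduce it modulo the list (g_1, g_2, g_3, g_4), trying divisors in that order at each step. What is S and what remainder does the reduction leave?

lcm(LM(g_1), LM(g_2)) = a²b².
S = (lcm/LT(g_1))·g_1 − (lcm/LT(g_2))·g_2 = -a²b + a² + ab - a - 11/4b² - 11/4b.
Reduce S modulo (g_1, g_2, g_3, g_4) in that order:
  leading term a²b: subtract (-¼)·g_2 from -a²b + a² + ab - a - 11/4b² - 11/4b → 2a² + ab - a - 11/4b² + 11/4
  leading term a²: no divisor's leading term divides it; move 2a² to the remainder.
  leading term ab: subtract (2)·g_3 from ab - a - 11/4b² + 11/4 → -a - 11/4b² - 16b - 57/4
  leading term a: no divisor's leading term divides it; move -a to the remainder.
  leading term b²: no divisor's leading term divides it; move -11/4b² to the remainder.
  leading term b: no divisor's leading term divides it; move -16b to the remainder.
  leading term 1: no divisor's leading term divides it; move -57/4 to the remainder.
The remainder 2a² - a - 11/4b² - 16b - 57/4 is nonzero, so it would be added as the next basis element.

S(g_1, g_2) = -a²b + a² + ab - a - 11/4b² - 11/4b; remainder on division = 2a² - a - 11/4b² - 16b - 57/4.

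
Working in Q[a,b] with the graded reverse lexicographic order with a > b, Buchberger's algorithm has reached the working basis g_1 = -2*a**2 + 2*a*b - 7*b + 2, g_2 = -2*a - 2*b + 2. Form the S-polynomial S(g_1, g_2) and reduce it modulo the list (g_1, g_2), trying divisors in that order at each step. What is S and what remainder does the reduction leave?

S(g_1, g_2) = -2*a*b + a + 7/2*b - 1; remainder on division = 2*b**2 + 1/2*b.

lcm(LM(g_1), LM(g_2)) = a**2.
S = (lcm/LT(g_1))·g_1 − (lcm/LT(g_2))·g_2 = -2*a*b + a + 7/2*b - 1.
Reduce S modulo (g_1, g_2) in that order:
  leading term a*b: subtract (b)·g_2 from -2*a*b + a + 7/2*b - 1 → 2*b**2 + a + 3/2*b - 1
  leading term b**2: no divisor's leading term divides it; move 2*b**2 to the remainder.
  leading term a: subtract (-1/2)·g_2 from a + 3/2*b - 1 → 1/2*b
  leading term b: no divisor's leading term divides it; move 1/2*b to the remainder.
The remainder 2*b**2 + 1/2*b is nonzero, so it would be added as the next basis element.
An S-polynomial is built so that the two leading terms cancel; whether anything survives reduction is exactly the Gröbner-basis criterion.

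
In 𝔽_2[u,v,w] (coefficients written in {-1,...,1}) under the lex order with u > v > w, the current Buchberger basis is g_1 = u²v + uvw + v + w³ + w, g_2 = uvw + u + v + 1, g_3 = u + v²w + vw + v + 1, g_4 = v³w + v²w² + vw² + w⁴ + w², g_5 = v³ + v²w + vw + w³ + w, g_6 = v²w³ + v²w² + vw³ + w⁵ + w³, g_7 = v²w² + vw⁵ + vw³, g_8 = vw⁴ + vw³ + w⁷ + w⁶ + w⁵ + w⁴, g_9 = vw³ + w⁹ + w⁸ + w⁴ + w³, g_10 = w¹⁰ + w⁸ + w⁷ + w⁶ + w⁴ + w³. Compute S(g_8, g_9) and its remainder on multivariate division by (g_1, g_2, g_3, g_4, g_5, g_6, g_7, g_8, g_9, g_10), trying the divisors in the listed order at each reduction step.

S(g_8, g_9) = vw³ + w¹⁰ + w⁹ + w⁷ + w⁶; remainder on division = 0.

lcm(LM(g_8), LM(g_9)) = vw⁴.
S = (lcm/LT(g_8))·g_8 − (lcm/LT(g_9))·g_9 = vw³ + w¹⁰ + w⁹ + w⁷ + w⁶.
Reduce S modulo (g_1, g_2, g_3, g_4, g_5, g_6, g_7, g_8, g_9, g_10) in that order:
  leading term vw³: subtract (1)·g_9 from vw³ + w¹⁰ + w⁹ + w⁷ + w⁶ → w¹⁰ + w⁸ + w⁷ + w⁶ + w⁴ + w³
  leading term w¹⁰: subtract (1)·g_10 from w¹⁰ + w⁸ + w⁷ + w⁶ + w⁴ + w³ → 0
The remainder is 0, so this S-polynomial contributes no new basis element.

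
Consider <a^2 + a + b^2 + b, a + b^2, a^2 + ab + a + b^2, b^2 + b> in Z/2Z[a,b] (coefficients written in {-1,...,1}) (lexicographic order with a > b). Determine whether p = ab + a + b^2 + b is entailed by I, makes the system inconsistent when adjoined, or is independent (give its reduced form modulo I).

ab + a + b^2 + b lies in I (it reduces to 0).

First compute the reduced Gröbner basis of I by Buchberger's algorithm.
f_1 = a^2 + a + b^2 + b, LT = a^2.
f_2 = a + b^2, LT = a.
f_3 = a^2 + ab + a + b^2, LT = a^2.
f_4 = b^2 + b, LT = b^2.

The S-polynomials (S(f_1,f_2), S(f_1,f_3), S(f_1,f_4), S(f_2,f_3), S(f_2,f_4), S(f_3,f_4)) all reduce to 0 modulo the current basis, so we have a Gröbner basis.
Inter-reduce: drop elements whose leading term is divisible by another's, tail-reduce, and make monic.
Reduced Gröbner basis: {a + b, b^2 + b}.
Label its elements g_1 = a + b, g_2 = b^2 + b.

Reduce p = ab + a + b^2 + b modulo G:
  leading term ab: subtract (b)·g_1 from ab + a + b^2 + b → a + b
  leading term a: subtract (1)·g_1 from a + b → 0
  normal form = 0.
Since the normal form is 0, p ∈ I.

Ideal membership is decidable via reduction modulo a Gröbner basis.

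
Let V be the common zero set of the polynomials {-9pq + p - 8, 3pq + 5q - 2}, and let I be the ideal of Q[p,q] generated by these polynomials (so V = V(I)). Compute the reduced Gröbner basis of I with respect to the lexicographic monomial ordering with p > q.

G = {p + 15q - 14, q^{2} - \tfrac{47}{45}q + \tfrac{2}{45}}

f_1 = -9pq + p - 8, LT = pq.
f_2 = 3pq + 5q - 2, LT = pq.

S(f_1,f_2): lcm = pq. S = -\tfrac{1}{9}p - \tfrac{5}{3}q + \tfrac{14}{9}.
  leading term p: no divisor's leading term divides it; move -\tfrac{1}{9}p to the remainder.
  leading term q: no divisor's leading term divides it; move -\tfrac{5}{3}q to the remainder.
  leading term 1: no divisor's leading term divides it; move \tfrac{14}{9} to the remainder.
  remainder -\tfrac{1}{9}p - \tfrac{5}{3}q + \tfrac{14}{9} ≠ 0; add g_3 = -\tfrac{1}{9}p - \tfrac{5}{3}q + \tfrac{14}{9} to the basis.

S(f_1,g_3): lcm = pq. S = -\tfrac{1}{9}p - 15q^{2} + 14q + \tfrac{8}{9}.
  leading term p: subtract (1)·g_3 from -\tfrac{1}{9}p - 15q^{2} + 14q + \tfrac{8}{9} → -15q^{2} + \tfrac{47}{3}q - \tfrac{2}{3}
  leading term q^{2}: no divisor's leading term divides it; move -15q^{2} to the remainder.
  leading term q: no divisor's leading term divides it; move \tfrac{47}{3}q to the remainder.
  leading term 1: no divisor's leading term divides it; move -\tfrac{2}{3} to the remainder.
  remainder -15q^{2} + \tfrac{47}{3}q - \tfrac{2}{3} ≠ 0; add g_4 = -15q^{2} + \tfrac{47}{3}q - \tfrac{2}{3} to the basis.

The other S-polynomials (S(f_2,g_3), S(f_1,g_4), S(f_2,g_4), S(g_3,g_4)) all reduce to 0 modulo the current basis, so we have a Gröbner basis.
Inter-reduce: drop elements whose leading term is divisible by another's, tail-reduce, and make monic.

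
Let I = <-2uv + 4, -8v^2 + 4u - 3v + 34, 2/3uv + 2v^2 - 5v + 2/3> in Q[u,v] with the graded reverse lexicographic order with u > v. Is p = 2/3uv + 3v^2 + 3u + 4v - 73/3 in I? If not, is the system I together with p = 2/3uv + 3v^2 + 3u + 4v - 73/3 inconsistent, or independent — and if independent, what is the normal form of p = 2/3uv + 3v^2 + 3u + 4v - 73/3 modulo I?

First compute the reduced Gröbner basis of I by Buchberger's algorithm.
f_1 = -2uv + 4, LT = uv.
f_2 = -8v^2 + 4u - 3v + 34, LT = v^2.
f_3 = 2/3uv + 2v^2 - 5v + 2/3, LT = uv.

S(f_1,f_2): lcm = uv^2. S = 1/2u^2 - 3/8uv + 17/4u - 2v.
  reduce S modulo (f_1, f_2, f_3):
  remainder 1/2u^2 + 17/4u - 2v - 3/4 ≠ 0; add h_4 = 1/2u^2 + 17/4u - 2v - 3/4 to the basis.

S(f_1,f_3): lcm = uv. S = -3v^2 + 15/2v - 3.
  reduce S modulo (f_1, f_2, f_3, h_4):
  remainder -3/2u + 69/8v - 63/4 ≠ 0; add h_5 = -3/2u + 69/8v - 63/4 to the basis.

S(f_2,f_3): lcm = uv^2. S = -3v^3 - 1/2u^2 + 3/8uv + 15/2v^2 - 17/4u - v.
  reduce S modulo (f_1, f_2, f_3, h_4, h_5):
  remainder 93/16v - 93/8 ≠ 0; add h_6 = 93/16v - 93/8 to the basis.

The other S-polynomials (S(f_1,h_4), S(f_2,h_4), S(f_3,h_4), S(f_1,h_5), S(f_2,h_5), S(f_3,h_5), S(h_4,h_5), S(f_1,h_6), S(f_2,h_6), S(f_3,h_6), S(h_4,h_6), S(h_5,h_6)) all reduce to 0 modulo the current basis, so we have a Gröbner basis.
Inter-reduce: drop elements whose leading term is divisible by another's, tail-reduce, and make monic.
Reduced Gröbner basis: {u - 1, v - 2}.
Label its elements g_1 = u - 1, g_2 = v - 2.

Reduce p = 2/3uv + 3v^2 + 3u + 4v - 73/3 modulo G:
  leading term uv: subtract (2/3v)·g_1 from 2/3uv + 3v^2 + 3u + 4v - 73/3 → 3v^2 + 3u + 14/3v - 73/3
  leading term v^2: subtract (3v)·g_2 from 3v^2 + 3u + 14/3v - 73/3 → 3u + 32/3v - 73/3
  leading term u: subtract (3)·g_1 from 3u + 32/3v - 73/3 → 32/3v - 64/3
  leading term v: subtract (32/3)·g_2 from 32/3v - 64/3 → 0
  normal form = 0.
Since the normal form is 0, p ∈ I.

2/3uv + 3v^2 + 3u + 4v - 73/3 lies in I (it reduces to 0).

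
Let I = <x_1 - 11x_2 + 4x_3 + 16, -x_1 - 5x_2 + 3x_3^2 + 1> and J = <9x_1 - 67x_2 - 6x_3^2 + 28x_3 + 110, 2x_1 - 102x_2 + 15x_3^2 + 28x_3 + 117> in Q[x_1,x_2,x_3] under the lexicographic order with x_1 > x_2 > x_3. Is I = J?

Yes, the ideals are equal.

Since reduced Gröbner bases are canonical representatives of ideals under a given ordering, it suffices to compute and compare them.
Buchberger on the first generating set:
f_1 = x_1 - 11x_2 + 4x_3 + 16, LT = x_1.
f_2 = -x_1 - 5x_2 + 3x_3^2 + 1, LT = x_1.

S(f_1,f_2): lcm = x_1. S = -16x_2 + 3x_3^2 + 4x_3 + 17.
  leading term x_2: no divisor's leading term divides it; move -16x_2 to the remainder.
  leading term x_3^2: no divisor's leading term divides it; move 3x_3^2 to the remainder.
  leading term x_3: no divisor's leading term divides it; move 4x_3 to the remainder.
  leading term 1: no divisor's leading term divides it; move 17 to the remainder.
  remainder -16x_2 + 3x_3^2 + 4x_3 + 17 ≠ 0; add g_3 = -16x_2 + 3x_3^2 + 4x_3 + 17 to the basis.

The other S-polynomials (S(f_1,g_3), S(f_2,g_3)) all reduce to 0 modulo the current basis, so we have a Gröbner basis.
Inter-reduce: drop elements whose leading term is divisible by another's, tail-reduce, and make monic.
Reduced Gröbner basis: {x_1 - 33/16x_3^2 + 5/4x_3 + 69/16, x_2 - 3/16x_3^2 - 1/4x_3 - 17/16}.

Buchberger on the second generating set:
h_1 = 9x_1 - 67x_2 - 6x_3^2 + 28x_3 + 110, LT = x_1.
h_2 = 2x_1 - 102x_2 + 15x_3^2 + 28x_3 + 117, LT = x_1.

S(h_1,h_2): lcm = x_1. S = 392/9x_2 - 49/6x_3^2 - 98/9x_3 - 833/18.
  leading term x_2: no divisor's leading term divides it; move 392/9x_2 to the remainder.
  leading term x_3^2: no divisor's leading term divides it; move -49/6x_3^2 to the remainder.
  leading term x_3: no divisor's leading term divides it; move -98/9x_3 to the remainder.
  leading term 1: no divisor's leading term divides it; move -833/18 to the remainder.
  remainder 392/9x_2 - 49/6x_3^2 - 98/9x_3 - 833/18 ≠ 0; add k_3 = 392/9x_2 - 49/6x_3^2 - 98/9x_3 - 833/18 to the basis.

The other S-polynomials (S(h_1,k_3), S(h_2,k_3)) all reduce to 0 modulo the current basis, so we have a Gröbner basis.
Inter-reduce: drop elements whose leading term is divisible by another's, tail-reduce, and make monic.
Reduced Gröbner basis: {x_1 - 33/16x_3^2 + 5/4x_3 + 69/16, x_2 - 3/16x_3^2 - 1/4x_3 - 17/16}.

Same reduced basis, so the two generating sets span the same ideal.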